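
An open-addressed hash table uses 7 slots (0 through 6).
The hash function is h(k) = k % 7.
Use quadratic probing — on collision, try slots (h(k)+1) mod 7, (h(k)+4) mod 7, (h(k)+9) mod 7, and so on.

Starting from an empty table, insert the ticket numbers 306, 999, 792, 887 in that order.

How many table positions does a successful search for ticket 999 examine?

2

Insert 306: h=5, slot 5 empty -> index 5.
Insert 999: h=5, slot 5 occupied -> index 6.
Insert 792: h=1, slot 1 empty -> index 1.
Insert 887: h=5, slots 5,6 occupied -> index 2.
Table: [_, 792, 887, _, _, 306, 999]
Lookup 999: h=5, probe 5,6 → found at 6.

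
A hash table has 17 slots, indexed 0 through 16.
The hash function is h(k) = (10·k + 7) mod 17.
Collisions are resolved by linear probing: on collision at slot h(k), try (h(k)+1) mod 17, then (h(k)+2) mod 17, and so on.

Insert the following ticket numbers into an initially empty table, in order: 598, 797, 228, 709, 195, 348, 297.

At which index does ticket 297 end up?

6

Insert 598: h=3, slot 3 empty → index 3.
Insert 797: h=4, slot 4 empty → index 4.
Insert 228: h=9, slot 9 empty → index 9.
Insert 709: h=8, slot 8 empty → index 8.
Insert 195: h=2, slot 2 empty → index 2.
Insert 348: h=2, slots 2,3,4 occupied → index 5.
Insert 297: h=2, slots 2,3,4,5 occupied → index 6.
Table: [—, —, 195, 598, 797, 348, 297, —, 709, 228, —, —, —, —, —, —, —]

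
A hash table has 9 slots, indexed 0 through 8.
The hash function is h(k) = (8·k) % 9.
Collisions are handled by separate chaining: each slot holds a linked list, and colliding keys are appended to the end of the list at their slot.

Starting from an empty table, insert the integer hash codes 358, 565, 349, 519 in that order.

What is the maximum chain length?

3

Insert 358: h=2, bucket 2 empty -> new chain.
Insert 565: h=2, bucket 2 nonempty -> append to chain.
Insert 349: h=2, bucket 2 nonempty -> append to chain.
Insert 519: h=3, bucket 3 empty -> new chain.
Final buckets:
0: —
1: —
2: 358 -> 565 -> 349
3: 519
4: —
5: —
6: —
7: —
8: —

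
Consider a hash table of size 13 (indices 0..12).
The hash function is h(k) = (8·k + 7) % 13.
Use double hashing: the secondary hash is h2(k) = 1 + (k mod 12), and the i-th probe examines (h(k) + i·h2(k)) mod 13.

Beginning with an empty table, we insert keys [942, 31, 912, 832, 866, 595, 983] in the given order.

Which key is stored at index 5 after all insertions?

942: h=3 -> slot 3
31: h=8 -> slot 8
912: h=10 -> slot 10
832: h=7 -> slot 7
866: h=6 -> slot 6
595: h=9 -> slot 9
983: h=6, h2=12, probe 6,5 -> slot 5
Table: [_, _, _, 942, _, 983, 866, 832, 31, 595, 912, _, _]

983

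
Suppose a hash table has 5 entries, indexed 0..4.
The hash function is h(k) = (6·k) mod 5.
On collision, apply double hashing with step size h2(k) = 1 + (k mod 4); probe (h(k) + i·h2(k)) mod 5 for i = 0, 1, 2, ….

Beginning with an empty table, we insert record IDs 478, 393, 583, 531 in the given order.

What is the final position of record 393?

0

Insert 478: h=3, slot 3 empty -> index 3.
Insert 393: h=3, h2=2, slot 3 occupied -> index 0.
Insert 583: h=3, h2=4, slot 3 occupied -> index 2.
Insert 531: h=1, slot 1 empty -> index 1.
Table: [393, 531, 583, 478, _]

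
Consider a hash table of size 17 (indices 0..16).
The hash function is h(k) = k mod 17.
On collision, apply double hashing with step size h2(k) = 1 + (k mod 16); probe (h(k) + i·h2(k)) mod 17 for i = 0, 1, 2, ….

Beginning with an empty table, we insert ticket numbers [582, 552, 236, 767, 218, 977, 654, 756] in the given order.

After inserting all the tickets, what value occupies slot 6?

654

582: h=4 => slot 4
552: h=8 => slot 8
236: h=15 => slot 15
767: h=2 => slot 2
218: h=14 => slot 14
977: h=8, h2=2, probe 8,10 => slot 10
654: h=8, h2=15, probe 8,6 => slot 6
756: h=8, h2=5, probe 8,13 => slot 13
Table: [∅, ∅, 767, ∅, 582, ∅, 654, ∅, 552, ∅, 977, ∅, ∅, 756, 218, 236, ∅]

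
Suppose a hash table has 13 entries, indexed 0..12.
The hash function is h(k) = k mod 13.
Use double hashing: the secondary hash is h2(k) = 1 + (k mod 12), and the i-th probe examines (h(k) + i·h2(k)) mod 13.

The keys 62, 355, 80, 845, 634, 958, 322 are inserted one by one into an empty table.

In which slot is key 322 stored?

6

62 hashes to 10; slot 10 is free → place at 10.
355 hashes to 4; slot 4 is free → place at 4.
80 hashes to 2; slot 2 is free → place at 2.
845 hashes to 0; slot 0 is free → place at 0.
634 hashes to 10, h2=11; 10 taken → place at 8.
958 hashes to 9; slot 9 is free → place at 9.
322 hashes to 10, h2=11; 10,8 taken → place at 6.
Table: [845, ., 80, ., 355, ., 322, ., 634, 958, 62, ., .]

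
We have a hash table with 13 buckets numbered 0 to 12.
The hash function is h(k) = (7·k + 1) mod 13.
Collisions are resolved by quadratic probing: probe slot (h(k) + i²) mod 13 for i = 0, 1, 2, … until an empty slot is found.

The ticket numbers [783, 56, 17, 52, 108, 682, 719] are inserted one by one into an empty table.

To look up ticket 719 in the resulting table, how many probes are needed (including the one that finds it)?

Insert 783: h=9, slot 9 empty => index 9.
Insert 56: h=3, slot 3 empty => index 3.
Insert 17: h=3, slot 3 occupied => index 4.
Insert 52: h=1, slot 1 empty => index 1.
Insert 108: h=3, slots 3,4 occupied => index 7.
Insert 682: h=4, slot 4 occupied => index 5.
Insert 719: h=3, slots 3,4,7 occupied => index 12.
Table: [—, 52, —, 56, 17, 682, —, 108, —, 783, —, —, 719]
Lookup 719: h=3, probe 3,4,7,12 → found at 12.

4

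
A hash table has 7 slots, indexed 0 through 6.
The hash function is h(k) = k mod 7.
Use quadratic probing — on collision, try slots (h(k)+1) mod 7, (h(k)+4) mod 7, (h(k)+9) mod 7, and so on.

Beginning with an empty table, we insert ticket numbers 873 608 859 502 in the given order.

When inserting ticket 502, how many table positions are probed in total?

4

873 hashes to 5; slot 5 is free -> place at 5.
608 hashes to 6; slot 6 is free -> place at 6.
859 hashes to 5; 5,6 taken -> place at 2.
502 hashes to 5; 5,6,2 taken -> place at 0.
Table: [502, —, 859, —, —, 873, 608]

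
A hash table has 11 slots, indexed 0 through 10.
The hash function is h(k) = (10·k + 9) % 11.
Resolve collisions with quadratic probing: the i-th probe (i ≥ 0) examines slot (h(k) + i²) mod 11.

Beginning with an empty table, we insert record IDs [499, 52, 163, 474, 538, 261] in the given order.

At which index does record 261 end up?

499 hashes to 5; slot 5 is free -> place at 5.
52 hashes to 1; slot 1 is free -> place at 1.
163 hashes to 0; slot 0 is free -> place at 0.
474 hashes to 8; slot 8 is free -> place at 8.
538 hashes to 10; slot 10 is free -> place at 10.
261 hashes to 1; 1 taken -> place at 2.
Table: [163, 52, 261, ∅, ∅, 499, ∅, ∅, 474, ∅, 538]

2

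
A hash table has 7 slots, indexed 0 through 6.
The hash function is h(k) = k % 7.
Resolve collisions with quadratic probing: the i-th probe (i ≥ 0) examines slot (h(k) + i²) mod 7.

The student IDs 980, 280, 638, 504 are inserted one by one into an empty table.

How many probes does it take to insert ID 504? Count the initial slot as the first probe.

3

980: h=0 → slot 0
280: h=0, probe 0,1 → slot 1
638: h=1, probe 1,2 → slot 2
504: h=0, probe 0,1,4 → slot 4
Table: [980, 280, 638, ., 504, ., .]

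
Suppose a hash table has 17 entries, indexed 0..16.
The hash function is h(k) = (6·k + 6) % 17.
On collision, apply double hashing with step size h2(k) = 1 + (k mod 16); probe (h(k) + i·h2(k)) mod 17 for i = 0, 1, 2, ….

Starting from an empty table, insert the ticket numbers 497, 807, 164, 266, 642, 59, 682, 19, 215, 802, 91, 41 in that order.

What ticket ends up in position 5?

19

497: h=13 => slot 13
807: h=3 => slot 3
164: h=4 => slot 4
266: h=4, h2=11, probe 4,15 => slot 15
642: h=16 => slot 16
59: h=3, h2=12, probe 3,15,10 => slot 10
682: h=1 => slot 1
19: h=1, h2=4, probe 1,5 => slot 5
215: h=4, h2=8, probe 4,12 => slot 12
802: h=7 => slot 7
91: h=8 => slot 8
41: h=14 => slot 14
Table: [_, 682, _, 807, 164, 19, _, 802, 91, _, 59, _, 215, 497, 41, 266, 642]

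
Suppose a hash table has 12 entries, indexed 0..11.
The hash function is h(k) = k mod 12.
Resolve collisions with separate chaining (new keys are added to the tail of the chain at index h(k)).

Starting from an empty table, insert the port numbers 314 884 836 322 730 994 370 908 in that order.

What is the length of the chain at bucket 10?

4

Insert 314: h=2, bucket 2 empty → new chain.
Insert 884: h=8, bucket 8 empty → new chain.
Insert 836: h=8, bucket 8 nonempty → append to chain.
Insert 322: h=10, bucket 10 empty → new chain.
Insert 730: h=10, bucket 10 nonempty → append to chain.
Insert 994: h=10, bucket 10 nonempty → append to chain.
Insert 370: h=10, bucket 10 nonempty → append to chain.
Insert 908: h=8, bucket 8 nonempty → append to chain.
Final buckets:
0: .
1: .
2: 314
3: .
4: .
5: .
6: .
7: .
8: 884 -> 836 -> 908
9: .
10: 322 -> 730 -> 994 -> 370
11: .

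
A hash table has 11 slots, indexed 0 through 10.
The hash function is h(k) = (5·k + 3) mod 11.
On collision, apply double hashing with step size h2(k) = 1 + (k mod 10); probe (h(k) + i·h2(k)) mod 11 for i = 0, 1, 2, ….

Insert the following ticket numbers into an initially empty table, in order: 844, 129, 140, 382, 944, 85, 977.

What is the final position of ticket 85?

844 hashes to 10; slot 10 is free => place at 10.
129 hashes to 10, h2=10; 10 taken => place at 9.
140 hashes to 10, h2=1; 10 taken => place at 0.
382 hashes to 10, h2=3; 10 taken => place at 2.
944 hashes to 4; slot 4 is free => place at 4.
85 hashes to 10, h2=6; 10 taken => place at 5.
977 hashes to 4, h2=8; 4 taken => place at 1.
Table: [140, 977, 382, ∅, 944, 85, ∅, ∅, ∅, 129, 844]

5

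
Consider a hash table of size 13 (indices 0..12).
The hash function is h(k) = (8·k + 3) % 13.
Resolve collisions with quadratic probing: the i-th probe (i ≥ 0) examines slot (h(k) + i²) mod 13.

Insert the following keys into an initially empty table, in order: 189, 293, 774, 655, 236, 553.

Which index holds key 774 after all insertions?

11

Insert 189: h=7, slot 7 empty => index 7.
Insert 293: h=7, slot 7 occupied => index 8.
Insert 774: h=7, slots 7,8 occupied => index 11.
Insert 655: h=4, slot 4 empty => index 4.
Insert 236: h=6, slot 6 empty => index 6.
Insert 553: h=7, slots 7,8,11 occupied => index 3.
Table: [_, _, _, 553, 655, _, 236, 189, 293, _, _, 774, _]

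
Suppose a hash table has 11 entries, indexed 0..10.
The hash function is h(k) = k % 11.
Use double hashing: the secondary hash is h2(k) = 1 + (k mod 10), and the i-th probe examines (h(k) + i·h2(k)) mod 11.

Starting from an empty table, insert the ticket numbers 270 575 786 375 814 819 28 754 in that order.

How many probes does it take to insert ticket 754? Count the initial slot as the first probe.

4

270 hashes to 6; slot 6 is free -> place at 6.
575 hashes to 3; slot 3 is free -> place at 3.
786 hashes to 5; slot 5 is free -> place at 5.
375 hashes to 1; slot 1 is free -> place at 1.
814 hashes to 0; slot 0 is free -> place at 0.
819 hashes to 5, h2=10; 5 taken -> place at 4.
28 hashes to 6, h2=9; 6,4 taken -> place at 2.
754 hashes to 6, h2=5; 6,0,5 taken -> place at 10.
Table: [814, 375, 28, 575, 819, 786, 270, —, —, —, 754]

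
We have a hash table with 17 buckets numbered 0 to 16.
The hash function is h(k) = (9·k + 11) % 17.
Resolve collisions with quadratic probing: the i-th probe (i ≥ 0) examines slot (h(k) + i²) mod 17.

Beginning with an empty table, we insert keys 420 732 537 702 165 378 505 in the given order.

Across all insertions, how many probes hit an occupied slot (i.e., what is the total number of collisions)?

3

420: h=0 -> slot 0
732: h=3 -> slot 3
537: h=16 -> slot 16
702: h=5 -> slot 5
165: h=0, probe 0,1 -> slot 1
378: h=13 -> slot 13
505: h=0, probe 0,1,4 -> slot 4
Table: [420, 165, ., 732, 505, 702, ., ., ., ., ., ., ., 378, ., ., 537]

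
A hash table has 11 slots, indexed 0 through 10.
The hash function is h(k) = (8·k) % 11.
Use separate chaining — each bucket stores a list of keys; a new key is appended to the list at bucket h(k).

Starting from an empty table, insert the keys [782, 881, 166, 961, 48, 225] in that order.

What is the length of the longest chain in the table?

782 → bucket 8
881 → bucket 8 (collision)
166 → bucket 8 (collision)
961 → bucket 10
48 → bucket 10 (collision)
225 → bucket 7
Final buckets:
0: ∅
1: ∅
2: ∅
3: ∅
4: ∅
5: ∅
6: ∅
7: 225
8: 782 -> 881 -> 166
9: ∅
10: 961 -> 48

3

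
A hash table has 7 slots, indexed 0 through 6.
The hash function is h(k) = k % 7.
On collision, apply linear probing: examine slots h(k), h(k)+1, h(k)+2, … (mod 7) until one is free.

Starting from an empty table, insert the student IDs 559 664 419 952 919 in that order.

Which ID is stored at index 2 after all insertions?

559: h=6 -> slot 6
664: h=6, probe 6,0 -> slot 0
419: h=6, probe 6,0,1 -> slot 1
952: h=0, probe 0,1,2 -> slot 2
919: h=2, probe 2,3 -> slot 3
Table: [664, 419, 952, 919, _, _, 559]

952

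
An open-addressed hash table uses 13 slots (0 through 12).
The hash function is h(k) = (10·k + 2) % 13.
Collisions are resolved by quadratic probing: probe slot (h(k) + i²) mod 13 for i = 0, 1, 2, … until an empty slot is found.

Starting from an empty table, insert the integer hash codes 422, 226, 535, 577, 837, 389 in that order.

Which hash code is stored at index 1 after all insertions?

577

Insert 422: h=10, slot 10 empty → index 10.
Insert 226: h=0, slot 0 empty → index 0.
Insert 535: h=9, slot 9 empty → index 9.
Insert 577: h=0, slot 0 occupied → index 1.
Insert 837: h=0, slots 0,1 occupied → index 4.
Insert 389: h=5, slot 5 empty → index 5.
Table: [226, 577, ∅, ∅, 837, 389, ∅, ∅, ∅, 535, 422, ∅, ∅]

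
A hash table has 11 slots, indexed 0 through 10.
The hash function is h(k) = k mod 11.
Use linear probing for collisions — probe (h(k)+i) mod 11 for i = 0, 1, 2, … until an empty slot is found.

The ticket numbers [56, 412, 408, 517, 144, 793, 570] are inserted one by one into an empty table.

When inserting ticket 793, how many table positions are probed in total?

56: h=1 -> slot 1
412: h=5 -> slot 5
408: h=1, probe 1,2 -> slot 2
517: h=0 -> slot 0
144: h=1, probe 1,2,3 -> slot 3
793: h=1, probe 1,2,3,4 -> slot 4
570: h=9 -> slot 9
Table: [517, 56, 408, 144, 793, 412, ∅, ∅, ∅, 570, ∅]

4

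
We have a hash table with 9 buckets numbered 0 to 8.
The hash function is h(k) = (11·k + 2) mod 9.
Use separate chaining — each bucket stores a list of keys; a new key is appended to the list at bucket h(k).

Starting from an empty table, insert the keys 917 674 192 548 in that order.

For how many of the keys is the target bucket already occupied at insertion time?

Insert 917: h=0, bucket 0 empty → new chain.
Insert 674: h=0, bucket 0 nonempty → append to chain.
Insert 192: h=8, bucket 8 empty → new chain.
Insert 548: h=0, bucket 0 nonempty → append to chain.
Final buckets:
0: 917 -> 674 -> 548
1: ∅
2: ∅
3: ∅
4: ∅
5: ∅
6: ∅
7: ∅
8: 192

2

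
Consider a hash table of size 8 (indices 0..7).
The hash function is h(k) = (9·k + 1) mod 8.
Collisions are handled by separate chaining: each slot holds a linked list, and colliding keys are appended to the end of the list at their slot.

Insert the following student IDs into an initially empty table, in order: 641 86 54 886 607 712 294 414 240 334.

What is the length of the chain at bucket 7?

641 -> bucket 2
86 -> bucket 7
54 -> bucket 7 (collision)
886 -> bucket 7 (collision)
607 -> bucket 0
712 -> bucket 1
294 -> bucket 7 (collision)
414 -> bucket 7 (collision)
240 -> bucket 1 (collision)
334 -> bucket 7 (collision)
Final buckets:
0: 607
1: 712 -> 240
2: 641
3: -
4: -
5: -
6: -
7: 86 -> 54 -> 886 -> 294 -> 414 -> 334

6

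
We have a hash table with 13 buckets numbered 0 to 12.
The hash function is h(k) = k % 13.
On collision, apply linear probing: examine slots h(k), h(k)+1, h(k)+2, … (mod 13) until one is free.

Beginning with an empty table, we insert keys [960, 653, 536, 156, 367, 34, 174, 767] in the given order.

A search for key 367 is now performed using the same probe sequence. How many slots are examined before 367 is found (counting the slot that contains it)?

3

960: h=11 -> slot 11
653: h=3 -> slot 3
536: h=3, probe 3,4 -> slot 4
156: h=0 -> slot 0
367: h=3, probe 3,4,5 -> slot 5
34: h=8 -> slot 8
174: h=5, probe 5,6 -> slot 6
767: h=0, probe 0,1 -> slot 1
Table: [156, 767, -, 653, 536, 367, 174, -, 34, -, -, 960, -]
Lookup 367: h=3, probe 3,4,5 → found at 5.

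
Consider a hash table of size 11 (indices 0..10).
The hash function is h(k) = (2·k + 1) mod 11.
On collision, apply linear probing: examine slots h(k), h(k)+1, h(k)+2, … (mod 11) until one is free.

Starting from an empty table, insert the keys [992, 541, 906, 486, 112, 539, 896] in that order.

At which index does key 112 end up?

8

992 hashes to 5; slot 5 is free → place at 5.
541 hashes to 5; 5 taken → place at 6.
906 hashes to 9; slot 9 is free → place at 9.
486 hashes to 5; 5,6 taken → place at 7.
112 hashes to 5; 5,6,7 taken → place at 8.
539 hashes to 1; slot 1 is free → place at 1.
896 hashes to 0; slot 0 is free → place at 0.
Table: [896, 539, —, —, —, 992, 541, 486, 112, 906, —]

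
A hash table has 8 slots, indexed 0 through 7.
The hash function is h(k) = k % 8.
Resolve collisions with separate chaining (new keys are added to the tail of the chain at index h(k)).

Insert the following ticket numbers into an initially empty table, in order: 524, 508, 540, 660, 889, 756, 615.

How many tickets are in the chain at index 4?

Insert 524: h=4, bucket 4 empty -> new chain.
Insert 508: h=4, bucket 4 nonempty -> append to chain.
Insert 540: h=4, bucket 4 nonempty -> append to chain.
Insert 660: h=4, bucket 4 nonempty -> append to chain.
Insert 889: h=1, bucket 1 empty -> new chain.
Insert 756: h=4, bucket 4 nonempty -> append to chain.
Insert 615: h=7, bucket 7 empty -> new chain.
Final buckets:
0: -
1: 889
2: -
3: -
4: 524 -> 508 -> 540 -> 660 -> 756
5: -
6: -
7: 615

5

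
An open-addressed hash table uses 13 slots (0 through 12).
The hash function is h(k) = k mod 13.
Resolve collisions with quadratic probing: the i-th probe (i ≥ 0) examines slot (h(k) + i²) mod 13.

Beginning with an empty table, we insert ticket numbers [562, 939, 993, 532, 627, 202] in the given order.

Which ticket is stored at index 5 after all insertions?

562: h=3 → slot 3
939: h=3, probe 3,4 → slot 4
993: h=5 → slot 5
532: h=12 → slot 12
627: h=3, probe 3,4,7 → slot 7
202: h=7, probe 7,8 → slot 8
Table: [., ., ., 562, 939, 993, ., 627, 202, ., ., ., 532]

993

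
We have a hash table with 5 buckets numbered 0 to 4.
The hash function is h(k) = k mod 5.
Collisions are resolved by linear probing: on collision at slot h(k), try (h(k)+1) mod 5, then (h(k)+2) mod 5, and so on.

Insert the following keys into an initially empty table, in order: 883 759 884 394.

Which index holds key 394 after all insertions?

Insert 883: h=3, slot 3 empty => index 3.
Insert 759: h=4, slot 4 empty => index 4.
Insert 884: h=4, slot 4 occupied => index 0.
Insert 394: h=4, slots 4,0 occupied => index 1.
Table: [884, 394, ∅, 883, 759]

1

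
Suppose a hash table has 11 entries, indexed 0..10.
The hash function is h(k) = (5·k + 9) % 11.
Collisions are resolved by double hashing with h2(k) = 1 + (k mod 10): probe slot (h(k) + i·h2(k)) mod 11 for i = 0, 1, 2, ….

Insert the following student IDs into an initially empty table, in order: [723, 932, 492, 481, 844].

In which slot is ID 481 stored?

7

Insert 723: h=5, slot 5 empty => index 5.
Insert 932: h=5, h2=3, slot 5 occupied => index 8.
Insert 492: h=5, h2=3, slots 5,8 occupied => index 0.
Insert 481: h=5, h2=2, slot 5 occupied => index 7.
Insert 844: h=5, h2=5, slot 5 occupied => index 10.
Table: [492, —, —, —, —, 723, —, 481, 932, —, 844]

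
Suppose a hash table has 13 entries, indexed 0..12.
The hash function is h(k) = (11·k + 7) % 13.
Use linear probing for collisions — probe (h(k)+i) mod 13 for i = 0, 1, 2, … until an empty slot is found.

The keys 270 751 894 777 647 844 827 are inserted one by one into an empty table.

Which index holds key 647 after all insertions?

Insert 270: h=0, slot 0 empty => index 0.
Insert 751: h=0, slot 0 occupied => index 1.
Insert 894: h=0, slots 0,1 occupied => index 2.
Insert 777: h=0, slots 0,1,2 occupied => index 3.
Insert 647: h=0, slots 0,1,2,3 occupied => index 4.
Insert 844: h=9, slot 9 empty => index 9.
Insert 827: h=4, slot 4 occupied => index 5.
Table: [270, 751, 894, 777, 647, 827, _, _, _, 844, _, _, _]

4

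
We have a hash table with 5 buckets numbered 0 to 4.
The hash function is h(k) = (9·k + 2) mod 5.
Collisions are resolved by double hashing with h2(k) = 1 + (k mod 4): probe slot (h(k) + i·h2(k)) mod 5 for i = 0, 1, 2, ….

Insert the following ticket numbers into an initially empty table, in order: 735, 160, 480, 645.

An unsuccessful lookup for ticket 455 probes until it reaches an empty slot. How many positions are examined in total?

735 hashes to 2; slot 2 is free -> place at 2.
160 hashes to 2, h2=1; 2 taken -> place at 3.
480 hashes to 2, h2=1; 2,3 taken -> place at 4.
645 hashes to 2, h2=2; 2,4 taken -> place at 1.
Table: [_, 645, 735, 160, 480]
Lookup 455: h=2, h2=4, probe 2,1,0 → slot 0 empty, not found.

3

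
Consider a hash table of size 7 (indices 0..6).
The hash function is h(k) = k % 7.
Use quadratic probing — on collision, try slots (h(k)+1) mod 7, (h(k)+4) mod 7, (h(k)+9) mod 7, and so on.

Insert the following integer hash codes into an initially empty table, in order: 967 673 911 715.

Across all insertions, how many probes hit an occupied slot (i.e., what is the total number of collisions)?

6

Insert 967: h=1, slot 1 empty → index 1.
Insert 673: h=1, slot 1 occupied → index 2.
Insert 911: h=1, slots 1,2 occupied → index 5.
Insert 715: h=1, slots 1,2,5 occupied → index 3.
Table: [—, 967, 673, 715, —, 911, —]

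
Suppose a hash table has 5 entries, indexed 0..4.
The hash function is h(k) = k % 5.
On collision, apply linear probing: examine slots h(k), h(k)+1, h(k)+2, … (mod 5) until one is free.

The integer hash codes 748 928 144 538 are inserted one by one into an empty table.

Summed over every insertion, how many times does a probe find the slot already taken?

748: h=3 => slot 3
928: h=3, probe 3,4 => slot 4
144: h=4, probe 4,0 => slot 0
538: h=3, probe 3,4,0,1 => slot 1
Table: [144, 538, ., 748, 928]

5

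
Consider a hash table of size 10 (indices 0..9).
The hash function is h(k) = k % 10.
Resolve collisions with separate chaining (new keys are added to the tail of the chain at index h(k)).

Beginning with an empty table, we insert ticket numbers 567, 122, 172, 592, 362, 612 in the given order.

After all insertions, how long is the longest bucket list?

5

Insert 567: h=7, bucket 7 empty → new chain.
Insert 122: h=2, bucket 2 empty → new chain.
Insert 172: h=2, bucket 2 nonempty → append to chain.
Insert 592: h=2, bucket 2 nonempty → append to chain.
Insert 362: h=2, bucket 2 nonempty → append to chain.
Insert 612: h=2, bucket 2 nonempty → append to chain.
Final buckets:
0: _
1: _
2: 122 -> 172 -> 592 -> 362 -> 612
3: _
4: _
5: _
6: _
7: 567
8: _
9: _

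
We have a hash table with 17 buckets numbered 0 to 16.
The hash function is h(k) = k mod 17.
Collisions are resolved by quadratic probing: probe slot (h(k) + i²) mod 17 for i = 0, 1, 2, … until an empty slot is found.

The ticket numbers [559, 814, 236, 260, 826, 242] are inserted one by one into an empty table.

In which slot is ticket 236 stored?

559 hashes to 15; slot 15 is free -> place at 15.
814 hashes to 15; 15 taken -> place at 16.
236 hashes to 15; 15,16 taken -> place at 2.
260 hashes to 5; slot 5 is free -> place at 5.
826 hashes to 10; slot 10 is free -> place at 10.
242 hashes to 4; slot 4 is free -> place at 4.
Table: [_, _, 236, _, 242, 260, _, _, _, _, 826, _, _, _, _, 559, 814]

2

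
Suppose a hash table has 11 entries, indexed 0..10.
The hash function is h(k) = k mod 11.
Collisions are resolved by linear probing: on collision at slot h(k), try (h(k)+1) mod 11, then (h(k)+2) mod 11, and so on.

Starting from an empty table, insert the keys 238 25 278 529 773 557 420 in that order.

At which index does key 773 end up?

Insert 238: h=7, slot 7 empty → index 7.
Insert 25: h=3, slot 3 empty → index 3.
Insert 278: h=3, slot 3 occupied → index 4.
Insert 529: h=1, slot 1 empty → index 1.
Insert 773: h=3, slots 3,4 occupied → index 5.
Insert 557: h=7, slot 7 occupied → index 8.
Insert 420: h=2, slot 2 empty → index 2.
Table: [_, 529, 420, 25, 278, 773, _, 238, 557, _, _]

5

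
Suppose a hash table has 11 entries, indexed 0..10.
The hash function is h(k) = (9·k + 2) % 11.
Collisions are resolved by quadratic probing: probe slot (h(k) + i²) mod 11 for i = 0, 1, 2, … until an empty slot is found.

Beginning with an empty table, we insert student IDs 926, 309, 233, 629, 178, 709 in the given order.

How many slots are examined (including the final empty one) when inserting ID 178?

4

926 hashes to 9; slot 9 is free → place at 9.
309 hashes to 0; slot 0 is free → place at 0.
233 hashes to 9; 9 taken → place at 10.
629 hashes to 9; 9,10 taken → place at 2.
178 hashes to 9; 9,10,2 taken → place at 7.
709 hashes to 3; slot 3 is free → place at 3.
Table: [309, ∅, 629, 709, ∅, ∅, ∅, 178, ∅, 926, 233]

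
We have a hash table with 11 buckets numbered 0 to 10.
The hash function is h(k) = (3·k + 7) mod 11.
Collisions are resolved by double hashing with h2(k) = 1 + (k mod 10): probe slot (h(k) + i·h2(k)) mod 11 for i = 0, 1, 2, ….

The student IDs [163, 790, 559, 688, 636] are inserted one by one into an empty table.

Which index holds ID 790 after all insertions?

2

Insert 163: h=1, slot 1 empty => index 1.
Insert 790: h=1, h2=1, slot 1 occupied => index 2.
Insert 559: h=1, h2=10, slot 1 occupied => index 0.
Insert 688: h=3, slot 3 empty => index 3.
Insert 636: h=1, h2=7, slot 1 occupied => index 8.
Table: [559, 163, 790, 688, _, _, _, _, 636, _, _]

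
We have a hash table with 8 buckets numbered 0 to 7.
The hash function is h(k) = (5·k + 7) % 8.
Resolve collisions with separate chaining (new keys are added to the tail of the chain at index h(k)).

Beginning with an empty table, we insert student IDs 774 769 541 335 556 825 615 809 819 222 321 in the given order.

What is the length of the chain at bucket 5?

2

774 → bucket 5
769 → bucket 4
541 → bucket 0
335 → bucket 2
556 → bucket 3
825 → bucket 4 (collision)
615 → bucket 2 (collision)
809 → bucket 4 (collision)
819 → bucket 6
222 → bucket 5 (collision)
321 → bucket 4 (collision)
Final buckets:
0: 541
1: .
2: 335 -> 615
3: 556
4: 769 -> 825 -> 809 -> 321
5: 774 -> 222
6: 819
7: .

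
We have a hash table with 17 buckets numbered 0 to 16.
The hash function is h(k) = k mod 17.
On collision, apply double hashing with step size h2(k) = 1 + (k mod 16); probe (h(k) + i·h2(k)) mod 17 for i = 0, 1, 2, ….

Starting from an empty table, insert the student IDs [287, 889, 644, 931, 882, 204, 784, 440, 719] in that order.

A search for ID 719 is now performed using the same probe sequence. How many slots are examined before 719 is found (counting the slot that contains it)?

2

287: h=15 -> slot 15
889: h=5 -> slot 5
644: h=15, h2=5, probe 15,3 -> slot 3
931: h=13 -> slot 13
882: h=15, h2=3, probe 15,1 -> slot 1
204: h=0 -> slot 0
784: h=2 -> slot 2
440: h=15, h2=9, probe 15,7 -> slot 7
719: h=5, h2=16, probe 5,4 -> slot 4
Table: [204, 882, 784, 644, 719, 889, _, 440, _, _, _, _, _, 931, _, 287, _]
Lookup 719: h=5, h2=16, probe 5,4 → found at 4.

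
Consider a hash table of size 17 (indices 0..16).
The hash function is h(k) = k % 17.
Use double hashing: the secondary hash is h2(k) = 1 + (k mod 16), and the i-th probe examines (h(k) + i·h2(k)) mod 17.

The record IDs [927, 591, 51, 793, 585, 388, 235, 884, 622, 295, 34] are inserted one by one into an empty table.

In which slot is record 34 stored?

927 hashes to 9; slot 9 is free -> place at 9.
591 hashes to 13; slot 13 is free -> place at 13.
51 hashes to 0; slot 0 is free -> place at 0.
793 hashes to 11; slot 11 is free -> place at 11.
585 hashes to 7; slot 7 is free -> place at 7.
388 hashes to 14; slot 14 is free -> place at 14.
235 hashes to 14, h2=12; 14,9 taken -> place at 4.
884 hashes to 0, h2=5; 0 taken -> place at 5.
622 hashes to 10; slot 10 is free -> place at 10.
295 hashes to 6; slot 6 is free -> place at 6.
34 hashes to 0, h2=3; 0 taken -> place at 3.
Table: [51, _, _, 34, 235, 884, 295, 585, _, 927, 622, 793, _, 591, 388, _, _]

3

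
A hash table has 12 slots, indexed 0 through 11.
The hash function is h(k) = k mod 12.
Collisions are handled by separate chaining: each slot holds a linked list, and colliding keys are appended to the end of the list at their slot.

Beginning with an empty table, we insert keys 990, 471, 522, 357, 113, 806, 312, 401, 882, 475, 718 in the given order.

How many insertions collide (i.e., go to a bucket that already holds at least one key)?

Insert 990: h=6, bucket 6 empty -> new chain.
Insert 471: h=3, bucket 3 empty -> new chain.
Insert 522: h=6, bucket 6 nonempty -> append to chain.
Insert 357: h=9, bucket 9 empty -> new chain.
Insert 113: h=5, bucket 5 empty -> new chain.
Insert 806: h=2, bucket 2 empty -> new chain.
Insert 312: h=0, bucket 0 empty -> new chain.
Insert 401: h=5, bucket 5 nonempty -> append to chain.
Insert 882: h=6, bucket 6 nonempty -> append to chain.
Insert 475: h=7, bucket 7 empty -> new chain.
Insert 718: h=10, bucket 10 empty -> new chain.
Final buckets:
0: 312
1: —
2: 806
3: 471
4: —
5: 113 -> 401
6: 990 -> 522 -> 882
7: 475
8: —
9: 357
10: 718
11: —

3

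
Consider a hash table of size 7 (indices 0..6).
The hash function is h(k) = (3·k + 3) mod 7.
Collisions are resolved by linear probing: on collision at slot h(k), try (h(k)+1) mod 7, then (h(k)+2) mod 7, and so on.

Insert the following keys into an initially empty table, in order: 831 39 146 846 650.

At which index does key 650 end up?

831 hashes to 4; slot 4 is free -> place at 4.
39 hashes to 1; slot 1 is free -> place at 1.
146 hashes to 0; slot 0 is free -> place at 0.
846 hashes to 0; 0,1 taken -> place at 2.
650 hashes to 0; 0,1,2 taken -> place at 3.
Table: [146, 39, 846, 650, 831, _, _]

3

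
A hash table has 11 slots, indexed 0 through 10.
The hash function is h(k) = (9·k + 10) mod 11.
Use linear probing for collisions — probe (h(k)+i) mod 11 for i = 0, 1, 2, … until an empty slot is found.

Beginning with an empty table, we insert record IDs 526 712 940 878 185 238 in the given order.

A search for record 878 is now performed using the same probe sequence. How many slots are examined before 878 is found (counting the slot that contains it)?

Insert 526: h=3, slot 3 empty -> index 3.
Insert 712: h=5, slot 5 empty -> index 5.
Insert 940: h=0, slot 0 empty -> index 0.
Insert 878: h=3, slot 3 occupied -> index 4.
Insert 185: h=3, slots 3,4,5 occupied -> index 6.
Insert 238: h=7, slot 7 empty -> index 7.
Table: [940, ., ., 526, 878, 712, 185, 238, ., ., .]
Lookup 878: h=3, probe 3,4 → found at 4.

2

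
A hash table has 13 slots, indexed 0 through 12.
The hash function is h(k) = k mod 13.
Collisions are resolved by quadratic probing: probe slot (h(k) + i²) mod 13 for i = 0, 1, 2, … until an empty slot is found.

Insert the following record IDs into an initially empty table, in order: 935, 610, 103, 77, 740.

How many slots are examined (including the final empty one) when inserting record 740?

5

935 hashes to 12; slot 12 is free → place at 12.
610 hashes to 12; 12 taken → place at 0.
103 hashes to 12; 12,0 taken → place at 3.
77 hashes to 12; 12,0,3 taken → place at 8.
740 hashes to 12; 12,0,3,8 taken → place at 2.
Table: [610, -, 740, 103, -, -, -, -, 77, -, -, -, 935]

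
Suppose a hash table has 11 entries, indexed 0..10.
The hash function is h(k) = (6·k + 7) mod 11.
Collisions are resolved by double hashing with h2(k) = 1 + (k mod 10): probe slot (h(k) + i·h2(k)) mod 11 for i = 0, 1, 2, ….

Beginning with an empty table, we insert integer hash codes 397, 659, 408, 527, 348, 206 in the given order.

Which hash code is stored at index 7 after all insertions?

206

397 hashes to 2; slot 2 is free → place at 2.
659 hashes to 1; slot 1 is free → place at 1.
408 hashes to 2, h2=9; 2 taken → place at 0.
527 hashes to 1, h2=8; 1 taken → place at 9.
348 hashes to 5; slot 5 is free → place at 5.
206 hashes to 0, h2=7; 0 taken → place at 7.
Table: [408, 659, 397, ∅, ∅, 348, ∅, 206, ∅, 527, ∅]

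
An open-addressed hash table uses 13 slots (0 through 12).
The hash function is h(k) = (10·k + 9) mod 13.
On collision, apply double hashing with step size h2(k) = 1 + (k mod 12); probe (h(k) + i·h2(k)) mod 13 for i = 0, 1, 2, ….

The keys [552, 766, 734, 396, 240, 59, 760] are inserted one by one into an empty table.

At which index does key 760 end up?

552: h=4 => slot 4
766: h=12 => slot 12
734: h=4, h2=3, probe 4,7 => slot 7
396: h=4, h2=1, probe 4,5 => slot 5
240: h=4, h2=1, probe 4,5,6 => slot 6
59: h=1 => slot 1
760: h=4, h2=5, probe 4,9 => slot 9
Table: [—, 59, —, —, 552, 396, 240, 734, —, 760, —, —, 766]

9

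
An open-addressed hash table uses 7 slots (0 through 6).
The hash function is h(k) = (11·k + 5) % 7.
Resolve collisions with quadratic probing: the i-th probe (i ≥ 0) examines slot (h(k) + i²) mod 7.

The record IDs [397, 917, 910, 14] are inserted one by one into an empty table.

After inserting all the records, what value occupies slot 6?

910

397 hashes to 4; slot 4 is free → place at 4.
917 hashes to 5; slot 5 is free → place at 5.
910 hashes to 5; 5 taken → place at 6.
14 hashes to 5; 5,6 taken → place at 2.
Table: [_, _, 14, _, 397, 917, 910]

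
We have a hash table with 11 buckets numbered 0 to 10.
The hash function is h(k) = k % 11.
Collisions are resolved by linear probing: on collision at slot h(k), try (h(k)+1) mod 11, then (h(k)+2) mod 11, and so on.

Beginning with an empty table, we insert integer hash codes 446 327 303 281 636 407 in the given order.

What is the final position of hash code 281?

446: h=6 -> slot 6
327: h=8 -> slot 8
303: h=6, probe 6,7 -> slot 7
281: h=6, probe 6,7,8,9 -> slot 9
636: h=9, probe 9,10 -> slot 10
407: h=0 -> slot 0
Table: [407, _, _, _, _, _, 446, 303, 327, 281, 636]

9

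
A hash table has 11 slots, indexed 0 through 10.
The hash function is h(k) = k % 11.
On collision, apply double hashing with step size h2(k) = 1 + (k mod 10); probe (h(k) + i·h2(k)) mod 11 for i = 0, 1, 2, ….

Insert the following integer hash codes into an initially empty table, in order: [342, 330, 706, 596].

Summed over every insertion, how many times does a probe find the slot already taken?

1

342: h=1 => slot 1
330: h=0 => slot 0
706: h=2 => slot 2
596: h=2, h2=7, probe 2,9 => slot 9
Table: [330, 342, 706, —, —, —, —, —, —, 596, —]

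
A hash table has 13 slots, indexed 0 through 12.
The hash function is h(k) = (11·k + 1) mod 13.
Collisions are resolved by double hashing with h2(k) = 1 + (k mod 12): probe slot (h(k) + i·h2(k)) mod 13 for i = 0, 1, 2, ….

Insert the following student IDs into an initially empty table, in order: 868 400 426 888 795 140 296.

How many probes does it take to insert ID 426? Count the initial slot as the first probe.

Insert 868: h=7, slot 7 empty => index 7.
Insert 400: h=7, h2=5, slot 7 occupied => index 12.
Insert 426: h=7, h2=7, slot 7 occupied => index 1.
Insert 888: h=6, slot 6 empty => index 6.
Insert 795: h=10, slot 10 empty => index 10.
Insert 140: h=7, h2=9, slot 7 occupied => index 3.
Insert 296: h=7, h2=9, slots 7,3,12 occupied => index 8.
Table: [∅, 426, ∅, 140, ∅, ∅, 888, 868, 296, ∅, 795, ∅, 400]

2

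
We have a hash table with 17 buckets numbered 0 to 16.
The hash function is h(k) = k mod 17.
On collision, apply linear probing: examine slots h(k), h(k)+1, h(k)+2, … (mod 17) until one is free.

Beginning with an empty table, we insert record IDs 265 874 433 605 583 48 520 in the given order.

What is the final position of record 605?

265: h=10 -> slot 10
874: h=7 -> slot 7
433: h=8 -> slot 8
605: h=10, probe 10,11 -> slot 11
583: h=5 -> slot 5
48: h=14 -> slot 14
520: h=10, probe 10,11,12 -> slot 12
Table: [—, —, —, —, —, 583, —, 874, 433, —, 265, 605, 520, —, 48, —, —]

11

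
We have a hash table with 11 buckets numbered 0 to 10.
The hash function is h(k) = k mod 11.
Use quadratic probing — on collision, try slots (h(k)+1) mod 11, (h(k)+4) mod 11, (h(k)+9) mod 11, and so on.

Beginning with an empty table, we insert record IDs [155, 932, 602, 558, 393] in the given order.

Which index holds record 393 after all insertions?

Insert 155: h=1, slot 1 empty → index 1.
Insert 932: h=8, slot 8 empty → index 8.
Insert 602: h=8, slot 8 occupied → index 9.
Insert 558: h=8, slots 8,9,1 occupied → index 6.
Insert 393: h=8, slots 8,9,1,6 occupied → index 2.
Table: [-, 155, 393, -, -, -, 558, -, 932, 602, -]

2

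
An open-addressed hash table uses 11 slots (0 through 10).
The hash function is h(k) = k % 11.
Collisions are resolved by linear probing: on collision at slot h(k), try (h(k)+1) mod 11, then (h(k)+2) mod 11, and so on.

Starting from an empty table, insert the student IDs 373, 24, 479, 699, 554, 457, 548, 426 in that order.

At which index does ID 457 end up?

8

373: h=10 => slot 10
24: h=2 => slot 2
479: h=6 => slot 6
699: h=6, probe 6,7 => slot 7
554: h=4 => slot 4
457: h=6, probe 6,7,8 => slot 8
548: h=9 => slot 9
426: h=8, probe 8,9,10,0 => slot 0
Table: [426, ∅, 24, ∅, 554, ∅, 479, 699, 457, 548, 373]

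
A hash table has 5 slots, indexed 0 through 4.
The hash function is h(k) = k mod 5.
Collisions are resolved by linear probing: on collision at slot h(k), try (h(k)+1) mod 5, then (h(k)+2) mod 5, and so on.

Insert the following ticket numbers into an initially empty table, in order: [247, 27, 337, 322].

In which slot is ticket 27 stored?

247 hashes to 2; slot 2 is free => place at 2.
27 hashes to 2; 2 taken => place at 3.
337 hashes to 2; 2,3 taken => place at 4.
322 hashes to 2; 2,3,4 taken => place at 0.
Table: [322, ., 247, 27, 337]

3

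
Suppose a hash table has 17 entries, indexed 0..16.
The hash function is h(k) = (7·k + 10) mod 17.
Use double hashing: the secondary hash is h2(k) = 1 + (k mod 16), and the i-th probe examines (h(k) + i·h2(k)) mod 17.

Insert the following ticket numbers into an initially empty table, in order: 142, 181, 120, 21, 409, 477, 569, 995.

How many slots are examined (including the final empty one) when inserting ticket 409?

142 hashes to 1; slot 1 is free -> place at 1.
181 hashes to 2; slot 2 is free -> place at 2.
120 hashes to 0; slot 0 is free -> place at 0.
21 hashes to 4; slot 4 is free -> place at 4.
409 hashes to 0, h2=10; 0 taken -> place at 10.
477 hashes to 0, h2=14; 0 taken -> place at 14.
569 hashes to 15; slot 15 is free -> place at 15.
995 hashes to 5; slot 5 is free -> place at 5.
Table: [120, 142, 181, —, 21, 995, —, —, —, —, 409, —, —, —, 477, 569, —]

2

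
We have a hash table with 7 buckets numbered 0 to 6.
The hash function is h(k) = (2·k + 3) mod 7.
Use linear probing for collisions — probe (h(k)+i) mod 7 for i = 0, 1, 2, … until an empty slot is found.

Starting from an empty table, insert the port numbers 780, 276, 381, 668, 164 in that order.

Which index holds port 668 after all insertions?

Insert 780: h=2, slot 2 empty → index 2.
Insert 276: h=2, slot 2 occupied → index 3.
Insert 381: h=2, slots 2,3 occupied → index 4.
Insert 668: h=2, slots 2,3,4 occupied → index 5.
Insert 164: h=2, slots 2,3,4,5 occupied → index 6.
Table: [_, _, 780, 276, 381, 668, 164]

5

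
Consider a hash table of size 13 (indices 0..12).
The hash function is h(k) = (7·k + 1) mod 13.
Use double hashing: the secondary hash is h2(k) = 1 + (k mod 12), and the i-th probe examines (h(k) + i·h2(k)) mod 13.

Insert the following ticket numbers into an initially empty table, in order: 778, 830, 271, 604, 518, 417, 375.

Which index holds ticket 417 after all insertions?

Insert 778: h=0, slot 0 empty -> index 0.
Insert 830: h=0, h2=3, slot 0 occupied -> index 3.
Insert 271: h=0, h2=8, slot 0 occupied -> index 8.
Insert 604: h=4, slot 4 empty -> index 4.
Insert 518: h=0, h2=3, slots 0,3 occupied -> index 6.
Insert 417: h=8, h2=10, slot 8 occupied -> index 5.
Insert 375: h=0, h2=4, slots 0,4,8 occupied -> index 12.
Table: [778, —, —, 830, 604, 417, 518, —, 271, —, —, —, 375]

5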